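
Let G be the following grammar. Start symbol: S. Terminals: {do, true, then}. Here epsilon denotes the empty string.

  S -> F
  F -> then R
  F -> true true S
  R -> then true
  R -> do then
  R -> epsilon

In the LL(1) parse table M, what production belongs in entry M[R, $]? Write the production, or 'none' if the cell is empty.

R -> epsilon

FIRST(F): from F->then R we get {then}; from F->true true S we get {true}. So FIRST(F) = {then, true}.
FIRST(R): from R->then true we get {then}; from R->do then we get {do}; from R->epsilon we get {epsilon}. So FIRST(R) = {epsilon, do, then}.
FIRST(S): from S->F we get {then, true}. So FIRST(S) = {then, true}.
FOLLOW(S) includes $ since S is the start symbol.
FOLLOW(F): in S->F, the suffix after F is empty, so FOLLOW(F) ⊇ FOLLOW(S) = {$}. Thus FOLLOW(F) = {$}.
FOLLOW(R): in F->then R, the suffix after R is empty, so FOLLOW(R) ⊇ FOLLOW(F) = {$}. Thus FOLLOW(R) = {$}.
For R -> then true: FIRST(then true) = {then}, so it goes in M[R, t] for t ∈ {then}.
For R -> do then: FIRST(do then) = {do}, so it goes in M[R, t] for t ∈ {do}.
For R -> epsilon: FIRST(epsilon) = {epsilon}, so it goes in M[R, t] for t ∈ {}; since epsilon ∈ FIRST, also for every t ∈ FOLLOW(R) = {$}.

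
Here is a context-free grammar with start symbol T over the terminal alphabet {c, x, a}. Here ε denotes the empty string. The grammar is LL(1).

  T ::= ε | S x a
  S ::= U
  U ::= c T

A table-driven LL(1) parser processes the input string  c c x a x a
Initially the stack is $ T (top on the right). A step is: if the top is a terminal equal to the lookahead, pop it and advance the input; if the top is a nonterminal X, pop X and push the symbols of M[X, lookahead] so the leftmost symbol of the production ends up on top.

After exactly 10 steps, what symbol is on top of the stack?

      Stack          Input          Action
   1  $ T            c c x a x a $  expand T ::= S x a
   2  $ a x S        c c x a x a $  expand S ::= U
   3  $ a x U        c c x a x a $  expand U ::= c T
   4  $ a x T c      c c x a x a $  match c
   5  $ a x T        c x a x a $    expand T ::= S x a
   6  $ a x a x S    c x a x a $    expand S ::= U
   7  $ a x a x U    c x a x a $    expand U ::= c T
   8  $ a x a x T c  c x a x a $    match c
   9  $ a x a x T    x a x a $      expand T ::= ε
  10  $ a x a x      x a x a $      match x
Stack after step 10: $ a x a (top = a).

a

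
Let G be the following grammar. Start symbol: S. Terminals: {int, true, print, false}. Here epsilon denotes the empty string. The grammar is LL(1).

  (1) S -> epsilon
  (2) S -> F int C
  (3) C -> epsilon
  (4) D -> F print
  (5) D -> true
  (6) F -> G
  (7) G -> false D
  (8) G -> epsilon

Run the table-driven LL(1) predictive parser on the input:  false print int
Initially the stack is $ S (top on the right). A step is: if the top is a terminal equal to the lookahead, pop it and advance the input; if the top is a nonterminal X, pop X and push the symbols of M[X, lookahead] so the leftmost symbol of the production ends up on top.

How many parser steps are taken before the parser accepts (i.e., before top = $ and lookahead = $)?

10

step 1: stack=$ S  input=false print int $  — expand S -> F int C
step 2: stack=$ C int F  input=false print int $  — expand F -> G
step 3: stack=$ C int G  input=false print int $  — expand G -> false D
step 4: stack=$ C int D false  input=false print int $  — match false
step 5: stack=$ C int D  input=print int $  — expand D -> F print
step 6: stack=$ C int print F  input=print int $  — expand F -> G
step 7: stack=$ C int print G  input=print int $  — expand G -> epsilon
step 8: stack=$ C int print  input=print int $  — match print
step 9: stack=$ C int  input=int $  — match int
step 10: stack=$ C  input=$  — expand C -> epsilon
Accept reached after 10 steps.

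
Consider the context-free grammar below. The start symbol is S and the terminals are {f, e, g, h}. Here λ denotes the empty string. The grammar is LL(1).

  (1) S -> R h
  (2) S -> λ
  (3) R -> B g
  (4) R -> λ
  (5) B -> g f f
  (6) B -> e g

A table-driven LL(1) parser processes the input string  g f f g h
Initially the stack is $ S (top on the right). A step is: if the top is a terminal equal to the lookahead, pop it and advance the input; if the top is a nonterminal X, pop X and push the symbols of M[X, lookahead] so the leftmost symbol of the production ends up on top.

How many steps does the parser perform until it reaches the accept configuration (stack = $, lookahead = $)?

     Stack        Input        Action
  1  $ S          g f f g h $  expand S -> R h
  2  $ h R        g f f g h $  expand R -> B g
  3  $ h g B      g f f g h $  expand B -> g f f
  4  $ h g f f g  g f f g h $  match g
  5  $ h g f f    f f g h $    match f
  6  $ h g f      f g h $      match f
  7  $ h g        g h $        match g
  8  $ h          h $          match h
Accept reached after 8 steps.

8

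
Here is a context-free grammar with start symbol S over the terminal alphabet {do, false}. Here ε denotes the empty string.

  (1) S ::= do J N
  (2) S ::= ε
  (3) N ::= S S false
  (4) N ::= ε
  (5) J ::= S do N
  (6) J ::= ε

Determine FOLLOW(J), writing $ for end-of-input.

{$, do, false}

FIRST(S) = {ε, do}
FIRST(N) = {ε, do, false}  (via S S false)
FIRST(J) = {ε, do}  (via S do N)
FOLLOW(S) includes $ since S is the start symbol.
FOLLOW(S): in N::=S S false (occurrence 1), S is followed by S false with FIRST {do, false}; in N::=S S false (occurrence 2), S is followed by false with FIRST {false}; in J::=S do N, S is followed by do N with FIRST {do}. Thus FOLLOW(S) = {$, do, false}.
FOLLOW(J): in S::=do J N, J is followed by N with FIRST {ε, do, false}; in S::=do J N, the suffix after J is nullable, so FOLLOW(J) ⊇ FOLLOW(S) = {$, do, false}. Thus FOLLOW(J) = {$, do, false}.
FOLLOW(N): in S::=do J N, the suffix after N is empty, so FOLLOW(N) ⊇ FOLLOW(S) = {$, do, false}; in J::=S do N, the suffix after N is empty, so FOLLOW(N) ⊇ FOLLOW(J) = {$, do, false}. Thus FOLLOW(N) = {$, do, false}.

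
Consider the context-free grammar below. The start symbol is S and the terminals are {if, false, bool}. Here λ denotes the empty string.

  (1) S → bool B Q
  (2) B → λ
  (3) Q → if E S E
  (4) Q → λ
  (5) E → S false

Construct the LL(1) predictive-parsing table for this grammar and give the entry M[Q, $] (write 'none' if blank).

FIRST(S) = {bool}
FIRST(B) = {λ}
FIRST(Q) = {λ, if}
FIRST(E) = {bool}  (via S false)
FOLLOW(S) includes $ since S is the start symbol.
FOLLOW(S): in Q→if E S E, S is followed by E with FIRST {bool}; in E→S false, S is followed by false with FIRST {false}. Thus FOLLOW(S) = {$, bool, false}.
FOLLOW(Q): in S→bool B Q, the suffix after Q is empty, so FOLLOW(Q) ⊇ FOLLOW(S) = {$, bool, false}. Thus FOLLOW(Q) = {$, bool, false}.
For Q → if E S E: FIRST(if E S E) = {if}, so it goes in M[Q, t] for t ∈ {if}.
For Q → λ: FIRST(λ) = {λ}, so it goes in M[Q, t] for t ∈ {}; since λ ∈ FIRST, also for every t ∈ FOLLOW(Q) = {$, bool, false}.

Q → λ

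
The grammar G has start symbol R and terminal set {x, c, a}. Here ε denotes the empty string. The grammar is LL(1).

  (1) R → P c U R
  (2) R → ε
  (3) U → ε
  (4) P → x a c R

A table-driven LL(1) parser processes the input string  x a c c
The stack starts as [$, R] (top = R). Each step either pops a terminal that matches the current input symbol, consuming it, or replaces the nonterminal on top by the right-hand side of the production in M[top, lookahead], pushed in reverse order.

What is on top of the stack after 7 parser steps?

U

     Stack            Input      Action
  1  $ R              x a c c $  expand R → P c U R
  2  $ R U c P        x a c c $  expand P → x a c R
  3  $ R U c R c a x  x a c c $  match x
  4  $ R U c R c a    a c c $    match a
  5  $ R U c R c      c c $      match c
  6  $ R U c R        c $        expand R → ε
  7  $ R U c          c $        match c
Stack after step 7: $ R U (top = U).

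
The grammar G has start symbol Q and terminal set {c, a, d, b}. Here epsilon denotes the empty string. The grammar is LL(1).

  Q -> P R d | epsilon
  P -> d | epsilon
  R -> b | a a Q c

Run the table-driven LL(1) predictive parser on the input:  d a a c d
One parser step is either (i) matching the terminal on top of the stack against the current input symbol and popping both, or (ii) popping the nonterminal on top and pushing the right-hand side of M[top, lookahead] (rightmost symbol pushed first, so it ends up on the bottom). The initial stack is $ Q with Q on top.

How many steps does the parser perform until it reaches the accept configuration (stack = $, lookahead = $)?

9

     Stack        Input        Action
  1  $ Q          d a a c d $  expand Q -> P R d
  2  $ d R P      d a a c d $  expand P -> d
  3  $ d R d      d a a c d $  match d
  4  $ d R        a a c d $    expand R -> a a Q c
  5  $ d c Q a a  a a c d $    match a
  6  $ d c Q a    a c d $      match a
  7  $ d c Q      c d $        expand Q -> epsilon
  8  $ d c        c d $        match c
  9  $ d          d $          match d
Accept reached after 9 steps.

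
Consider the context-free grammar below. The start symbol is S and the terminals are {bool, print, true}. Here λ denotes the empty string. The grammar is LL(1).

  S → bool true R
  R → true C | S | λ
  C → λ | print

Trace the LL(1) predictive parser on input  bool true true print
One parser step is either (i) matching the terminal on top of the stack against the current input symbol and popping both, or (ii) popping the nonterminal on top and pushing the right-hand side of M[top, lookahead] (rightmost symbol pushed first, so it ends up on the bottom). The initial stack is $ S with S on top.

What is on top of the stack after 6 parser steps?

print

     Stack          Input                   Action
  1  $ S            bool true true print $  expand S → bool true R
  2  $ R true bool  bool true true print $  match bool
  3  $ R true       true true print $       match true
  4  $ R            true print $            expand R → true C
  5  $ C true       true print $            match true
  6  $ C            print $                 expand C → print
Stack after step 6: $ print (top = print).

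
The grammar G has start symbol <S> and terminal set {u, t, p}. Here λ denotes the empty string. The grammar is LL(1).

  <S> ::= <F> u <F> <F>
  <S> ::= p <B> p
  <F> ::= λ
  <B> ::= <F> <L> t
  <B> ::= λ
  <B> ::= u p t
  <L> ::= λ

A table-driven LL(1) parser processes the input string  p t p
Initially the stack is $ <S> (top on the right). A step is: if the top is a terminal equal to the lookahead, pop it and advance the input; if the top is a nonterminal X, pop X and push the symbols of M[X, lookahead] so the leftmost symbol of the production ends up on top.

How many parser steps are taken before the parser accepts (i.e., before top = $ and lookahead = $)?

7

     Stack          Input    Action
  1  $ <S>          p t p $  expand <S> ::= p <B> p
  2  $ p <B> p      p t p $  match p
  3  $ p <B>        t p $    expand <B> ::= <F> <L> t
  4  $ p t <L> <F>  t p $    expand <F> ::= λ
  5  $ p t <L>      t p $    expand <L> ::= λ
  6  $ p t          t p $    match t
  7  $ p            p $      match p
Accept reached after 7 steps.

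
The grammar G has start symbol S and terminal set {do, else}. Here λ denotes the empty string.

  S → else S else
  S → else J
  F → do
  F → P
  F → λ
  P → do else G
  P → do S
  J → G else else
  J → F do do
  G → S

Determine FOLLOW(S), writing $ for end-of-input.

FIRST(S) = {else}
FIRST(P) = {do}
FIRST(F) = {λ, do}  (via P)
FIRST(G) = {else}  (via S)
FIRST(J) = {do, else}  (via G else else, F do do)
FOLLOW(S) includes $ since S is the start symbol.
FOLLOW(F): in J→F do do, F is followed by do do with FIRST {do}. Thus FOLLOW(F) = {do}.
FOLLOW(P): in F→P, the suffix after P is empty, so FOLLOW(P) ⊇ FOLLOW(F) = {do}. Thus FOLLOW(P) = {do}.
FOLLOW(G): in P→do else G, the suffix after G is empty, so FOLLOW(G) ⊇ FOLLOW(P) = {do}; in J→G else else, G is followed by else else with FIRST {else}. Thus FOLLOW(G) = {do, else}.
FOLLOW(S): in S→else S else, S is followed by else with FIRST {else}; in P→do S, the suffix after S is empty, so FOLLOW(S) ⊇ FOLLOW(P) = {do}; in G→S, the suffix after S is empty, so FOLLOW(S) ⊇ FOLLOW(G) = {do, else}. Thus FOLLOW(S) = {$, do, else}.
FOLLOW(J): in S→else J, the suffix after J is empty, so FOLLOW(J) ⊇ FOLLOW(S) = {$, do, else}. Thus FOLLOW(J) = {$, do, else}.

{$, do, else}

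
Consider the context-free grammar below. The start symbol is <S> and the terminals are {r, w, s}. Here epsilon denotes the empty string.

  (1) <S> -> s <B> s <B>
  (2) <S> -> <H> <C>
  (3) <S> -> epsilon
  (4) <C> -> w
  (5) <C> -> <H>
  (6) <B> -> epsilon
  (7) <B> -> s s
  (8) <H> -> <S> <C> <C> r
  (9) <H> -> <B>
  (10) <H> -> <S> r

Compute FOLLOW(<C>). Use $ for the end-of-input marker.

FIRST(<B>): from <B>->epsilon we get {epsilon}; from <B>->s s we get {s}. So FIRST(<B>) = {epsilon, s}.
FIRST(<S>): from <S>->s <B> s <B> we get {s}; from <S>-><H> <C> we get {epsilon, r, s, w}; from <S>->epsilon we get {epsilon}. So FIRST(<S>) = {epsilon, r, s, w}.
FIRST(<C>): from <C>->w we get {w}; from <C>-><H> we get {epsilon, r, s, w}. So FIRST(<C>) = {epsilon, r, s, w}.
FIRST(<H>): from <H>-><S> <C> <C> r we get {r, s, w}; from <H>-><B> we get {epsilon, s}; from <H>-><S> r we get {r, s, w}. So FIRST(<H>) = {epsilon, r, s, w}.
FOLLOW(<S>) includes $ since <S> is the start symbol.
FOLLOW(<S>): in <H>-><S> <C> <C> r, <S> is followed by <C> <C> r with FIRST {r, s, w}; in <H>-><S> r, <S> is followed by r with FIRST {r}. Thus FOLLOW(<S>) = {$, r, s, w}.
FOLLOW(<C>): in <S>-><H> <C>, the suffix after <C> is empty, so FOLLOW(<C>) ⊇ FOLLOW(<S>) = {$, r, s, w}; in <H>-><S> <C> <C> r (occurrence 1), <C> is followed by <C> r with FIRST {r, s, w}; in <H>-><S> <C> <C> r (occurrence 2), <C> is followed by r with FIRST {r}. Thus FOLLOW(<C>) = {$, r, s, w}.
FOLLOW(<H>): in <S>-><H> <C>, <H> is followed by <C> with FIRST {epsilon, r, s, w}; in <S>-><H> <C>, the suffix after <H> is nullable, so FOLLOW(<H>) ⊇ FOLLOW(<S>) = {$, r, s, w}; in <C>-><H>, the suffix after <H> is empty, so FOLLOW(<H>) ⊇ FOLLOW(<C>) = {$, r, s, w}. Thus FOLLOW(<H>) = {$, r, s, w}.
FOLLOW(<B>): in <S>->s <B> s <B> (occurrence 1), <B> is followed by s <B> with FIRST {s}; in <S>->s <B> s <B> (occurrence 2), the suffix after <B> is empty, so FOLLOW(<B>) ⊇ FOLLOW(<S>) = {$, r, s, w}; in <H>-><B>, the suffix after <B> is empty, so FOLLOW(<B>) ⊇ FOLLOW(<H>) = {$, r, s, w}. Thus FOLLOW(<B>) = {$, r, s, w}.

{$, r, s, w}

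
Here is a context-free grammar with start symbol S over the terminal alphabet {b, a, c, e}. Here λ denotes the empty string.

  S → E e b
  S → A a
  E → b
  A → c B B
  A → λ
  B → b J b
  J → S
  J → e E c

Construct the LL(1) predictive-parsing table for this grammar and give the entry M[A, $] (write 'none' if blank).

FIRST(E): from E→b we get {b}. So FIRST(E) = {b}.
FIRST(A): from A→c B B we get {c}; from A→λ we get {λ}. So FIRST(A) = {λ, c}.
FIRST(B): from B→b J b we get {b}. So FIRST(B) = {b}.
FIRST(S): from S→E e b we get {b}; from S→A a we get {a, c}. So FIRST(S) = {a, b, c}.
FIRST(J): from J→S we get {a, b, c}; from J→e E c we get {e}. So FIRST(J) = {a, b, c, e}.
FOLLOW(S) includes $ since S is the start symbol.
FOLLOW(A): in S→A a, A is followed by a with FIRST {a}. Thus FOLLOW(A) = {a}.
For A → c B B: FIRST(c B B) = {c}, so it goes in M[A, t] for t ∈ {c}.
For A → λ: FIRST(λ) = {λ}, so it goes in M[A, t] for t ∈ {}; since λ ∈ FIRST, also for every t ∈ FOLLOW(A) = {a}.
None of these place a production in M[A, $].

none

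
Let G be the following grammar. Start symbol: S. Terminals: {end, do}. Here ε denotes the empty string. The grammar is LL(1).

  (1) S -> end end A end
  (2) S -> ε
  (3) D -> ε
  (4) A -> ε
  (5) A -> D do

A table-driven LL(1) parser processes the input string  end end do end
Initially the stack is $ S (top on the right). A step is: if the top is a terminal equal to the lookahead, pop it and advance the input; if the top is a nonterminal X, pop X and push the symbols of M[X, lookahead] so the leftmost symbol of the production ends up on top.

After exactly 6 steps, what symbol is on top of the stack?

step 1: stack=$ S  input=end end do end $  — expand S -> end end A end
step 2: stack=$ end A end end  input=end end do end $  — match end
step 3: stack=$ end A end  input=end do end $  — match end
step 4: stack=$ end A  input=do end $  — expand A -> D do
step 5: stack=$ end do D  input=do end $  — expand D -> ε
step 6: stack=$ end do  input=do end $  — match do
Stack after step 6: $ end (top = end).

end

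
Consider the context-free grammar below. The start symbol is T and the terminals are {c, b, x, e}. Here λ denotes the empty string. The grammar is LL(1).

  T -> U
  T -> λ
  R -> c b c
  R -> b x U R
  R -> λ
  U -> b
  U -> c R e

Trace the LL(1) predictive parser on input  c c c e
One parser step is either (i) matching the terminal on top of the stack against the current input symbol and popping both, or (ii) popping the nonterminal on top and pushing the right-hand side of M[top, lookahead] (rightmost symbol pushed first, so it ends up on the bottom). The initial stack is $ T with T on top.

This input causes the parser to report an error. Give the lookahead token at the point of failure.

c

     Stack      Input      Action
  1  $ T        c c c e $  expand T -> U
  2  $ U        c c c e $  expand U -> c R e
  3  $ e R c    c c c e $  match c
  4  $ e R      c c e $    expand R -> c b c
  5  $ e c b c  c c e $    match c
  6  $ e c b    c e $      error: top is terminal b but lookahead is c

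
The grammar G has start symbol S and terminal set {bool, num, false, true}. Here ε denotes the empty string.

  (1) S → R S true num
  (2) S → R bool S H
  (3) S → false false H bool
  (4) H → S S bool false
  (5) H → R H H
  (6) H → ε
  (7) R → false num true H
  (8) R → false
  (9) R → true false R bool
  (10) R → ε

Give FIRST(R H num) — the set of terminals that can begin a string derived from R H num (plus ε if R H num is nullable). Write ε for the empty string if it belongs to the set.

{bool, false, num, true}

FIRST(R) = {ε, false, true}
FIRST(S) = {bool, false, true}  (via R S true num, R bool S H)
FIRST(H) = {ε, bool, false, true}  (via S S bool false, R H H)
FIRST(R H num): take FIRST of each symbol in turn, carrying on past any symbol whose FIRST contains ε; result {bool, false, num, true}.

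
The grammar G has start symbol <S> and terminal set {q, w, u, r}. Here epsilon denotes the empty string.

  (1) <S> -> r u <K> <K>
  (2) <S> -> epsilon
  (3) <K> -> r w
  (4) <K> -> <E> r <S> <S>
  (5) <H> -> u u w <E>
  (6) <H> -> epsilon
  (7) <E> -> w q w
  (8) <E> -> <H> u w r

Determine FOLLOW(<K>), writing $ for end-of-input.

FIRST(<S>): from <S>->r u <K> <K> we get {r}; from <S>->epsilon we get {epsilon}. So FIRST(<S>) = {epsilon, r}.
FIRST(<H>): from <H>->u u w <E> we get {u}; from <H>->epsilon we get {epsilon}. So FIRST(<H>) = {epsilon, u}.
FIRST(<E>): from <E>->w q w we get {w}; from <E>-><H> u w r we get {u}. So FIRST(<E>) = {u, w}.
FIRST(<K>): from <K>->r w we get {r}; from <K>-><E> r <S> <S> we get {u, w}. So FIRST(<K>) = {r, u, w}.
FOLLOW(<S>) includes $ since <S> is the start symbol.
FOLLOW(<H>): in <E>-><H> u w r, <H> is followed by u w r with FIRST {u}. Thus FOLLOW(<H>) = {u}.
FOLLOW(<E>): in <K>-><E> r <S> <S>, <E> is followed by r <S> <S> with FIRST {r}; in <H>->u u w <E>, the suffix after <E> is empty, so FOLLOW(<E>) ⊇ FOLLOW(<H>) = {u}. Thus FOLLOW(<E>) = {r, u}.
FOLLOW(<S>): in <K>-><E> r <S> <S> (occurrence 1), <S> is followed by <S> with FIRST {epsilon, r}; in <K>-><E> r <S> <S> (occurrence 1), the suffix after <S> is nullable, so FOLLOW(<S>) ⊇ FOLLOW(<K>) = {$, r, u, w}; in <K>-><E> r <S> <S> (occurrence 2), the suffix after <S> is empty, so FOLLOW(<S>) ⊇ FOLLOW(<K>) = {$, r, u, w}. Thus FOLLOW(<S>) = {$, r, u, w}.
FOLLOW(<K>): in <S>->r u <K> <K> (occurrence 1), <K> is followed by <K> with FIRST {r, u, w}; in <S>->r u <K> <K> (occurrence 2), the suffix after <K> is empty, so FOLLOW(<K>) ⊇ FOLLOW(<S>) = {$, r, u, w}. Thus FOLLOW(<K>) = {$, r, u, w}.

{$, r, u, w}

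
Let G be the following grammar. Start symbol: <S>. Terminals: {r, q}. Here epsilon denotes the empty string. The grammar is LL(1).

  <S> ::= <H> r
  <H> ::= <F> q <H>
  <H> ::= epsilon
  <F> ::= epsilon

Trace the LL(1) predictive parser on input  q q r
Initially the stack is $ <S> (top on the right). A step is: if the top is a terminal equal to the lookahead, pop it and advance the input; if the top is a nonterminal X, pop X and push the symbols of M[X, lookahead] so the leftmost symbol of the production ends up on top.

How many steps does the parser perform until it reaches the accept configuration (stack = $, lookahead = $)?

     Stack          Input    Action
  1  $ <S>          q q r $  expand <S> ::= <H> r
  2  $ r <H>        q q r $  expand <H> ::= <F> q <H>
  3  $ r <H> q <F>  q q r $  expand <F> ::= epsilon
  4  $ r <H> q      q q r $  match q
  5  $ r <H>        q r $    expand <H> ::= <F> q <H>
  6  $ r <H> q <F>  q r $    expand <F> ::= epsilon
  7  $ r <H> q      q r $    match q
  8  $ r <H>        r $      expand <H> ::= epsilon
  9  $ r            r $      match r
Accept reached after 9 steps.

9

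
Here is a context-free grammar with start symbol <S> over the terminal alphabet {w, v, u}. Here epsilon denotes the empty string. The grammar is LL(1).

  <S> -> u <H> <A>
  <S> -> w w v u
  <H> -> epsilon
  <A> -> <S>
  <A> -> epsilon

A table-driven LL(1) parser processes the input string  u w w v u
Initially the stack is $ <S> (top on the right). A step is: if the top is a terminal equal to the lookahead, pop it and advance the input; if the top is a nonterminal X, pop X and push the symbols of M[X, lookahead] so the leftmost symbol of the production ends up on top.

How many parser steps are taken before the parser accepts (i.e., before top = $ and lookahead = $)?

step 1: stack=$ <S>  input=u w w v u $  — expand <S> -> u <H> <A>
step 2: stack=$ <A> <H> u  input=u w w v u $  — match u
step 3: stack=$ <A> <H>  input=w w v u $  — expand <H> -> epsilon
step 4: stack=$ <A>  input=w w v u $  — expand <A> -> <S>
step 5: stack=$ <S>  input=w w v u $  — expand <S> -> w w v u
step 6: stack=$ u v w w  input=w w v u $  — match w
step 7: stack=$ u v w  input=w v u $  — match w
step 8: stack=$ u v  input=v u $  — match v
step 9: stack=$ u  input=u $  — match u
Accept reached after 9 steps.

9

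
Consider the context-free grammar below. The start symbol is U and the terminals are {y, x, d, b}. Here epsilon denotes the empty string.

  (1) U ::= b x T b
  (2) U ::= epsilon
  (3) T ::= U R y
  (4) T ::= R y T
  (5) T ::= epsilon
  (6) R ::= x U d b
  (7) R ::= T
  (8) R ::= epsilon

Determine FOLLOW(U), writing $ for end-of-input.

FIRST(U) = {epsilon, b}
FIRST(T) = {epsilon, b, x, y}  (via U R y, R y T)
FIRST(R) = {epsilon, b, x, y}  (via T)
FOLLOW(U) includes $ since U is the start symbol.
FOLLOW(U): in T::=U R y, U is followed by R y with FIRST {b, x, y}; in R::=x U d b, U is followed by d b with FIRST {d}. Thus FOLLOW(U) = {$, b, d, x, y}.
FOLLOW(R): in T::=U R y, R is followed by y with FIRST {y}; in T::=R y T, R is followed by y T with FIRST {y}. Thus FOLLOW(R) = {y}.
FOLLOW(T): in U::=b x T b, T is followed by b with FIRST {b}; in T::=R y T, the suffix after T is empty (adds nothing new); in R::=T, the suffix after T is empty, so FOLLOW(T) ⊇ FOLLOW(R) = {y}. Thus FOLLOW(T) = {b, y}.

{$, b, d, x, y}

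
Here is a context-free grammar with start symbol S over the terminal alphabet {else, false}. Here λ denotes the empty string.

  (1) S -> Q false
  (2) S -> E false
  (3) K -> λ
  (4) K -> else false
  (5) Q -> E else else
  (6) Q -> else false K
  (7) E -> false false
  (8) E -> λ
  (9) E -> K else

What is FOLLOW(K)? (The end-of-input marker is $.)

FIRST(K): from K->λ we get {λ}; from K->else false we get {else}. So FIRST(K) = {λ, else}.
FIRST(E): from E->false false we get {false}; from E->λ we get {λ}; from E->K else we get {else}. So FIRST(E) = {λ, else, false}.
FIRST(Q): from Q->E else else we get {else, false}; from Q->else false K we get {else}. So FIRST(Q) = {else, false}.
FIRST(S): from S->Q false we get {else, false}; from S->E false we get {else, false}. So FIRST(S) = {else, false}.
FOLLOW(S) includes $ since S is the start symbol.
FOLLOW(S): S appears on no right-hand side. Thus FOLLOW(S) = {$}.
FOLLOW(Q): in S->Q false, Q is followed by false with FIRST {false}. Thus FOLLOW(Q) = {false}.
FOLLOW(K): in Q->else false K, the suffix after K is empty, so FOLLOW(K) ⊇ FOLLOW(Q) = {false}; in E->K else, K is followed by else with FIRST {else}. Thus FOLLOW(K) = {else, false}.
FOLLOW(E): in S->E false, E is followed by false with FIRST {false}; in Q->E else else, E is followed by else else with FIRST {else}. Thus FOLLOW(E) = {else, false}.

{else, false}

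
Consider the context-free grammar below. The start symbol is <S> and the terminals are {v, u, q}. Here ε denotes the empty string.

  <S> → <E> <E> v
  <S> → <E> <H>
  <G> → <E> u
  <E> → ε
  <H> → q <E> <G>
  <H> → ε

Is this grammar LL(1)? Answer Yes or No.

Yes

FIRST(<S>) = {ε, q, v}
FIRST(<G>) = {u}
FIRST(<E>) = {ε}
FIRST(<H>) = {ε, q}
FOLLOW(<S>) = {$}
FOLLOW(<G>) = {$}
FOLLOW(<E>) = {$, q, u, v}
FOLLOW(<H>) = {$}
Each cell of M receives at most one production.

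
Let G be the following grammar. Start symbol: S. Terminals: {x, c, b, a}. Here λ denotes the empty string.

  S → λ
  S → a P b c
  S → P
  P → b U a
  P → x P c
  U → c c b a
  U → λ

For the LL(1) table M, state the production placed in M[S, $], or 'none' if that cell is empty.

S → λ

FIRST(P) = {b, x}
FIRST(U) = {λ, c}
FIRST(S) = {λ, a, b, x}  (via P)
FOLLOW(S) includes $ since S is the start symbol.
FOLLOW(S): S appears on no right-hand side. Thus FOLLOW(S) = {$}.
For S → λ: FIRST(λ) = {λ}, so it goes in M[S, t] for t ∈ {}; since λ ∈ FIRST, also for every t ∈ FOLLOW(S) = {$}.
For S → a P b c: FIRST(a P b c) = {a}, so it goes in M[S, t] for t ∈ {a}.
For S → P: FIRST(P) = {b, x}, so it goes in M[S, t] for t ∈ {b, x}.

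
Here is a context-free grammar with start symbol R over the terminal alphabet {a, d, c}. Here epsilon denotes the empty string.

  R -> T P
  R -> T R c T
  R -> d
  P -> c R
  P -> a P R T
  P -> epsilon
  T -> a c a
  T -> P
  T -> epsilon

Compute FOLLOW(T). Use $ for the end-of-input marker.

FIRST(P) = {epsilon, a, c}
FIRST(T) = {epsilon, a, c}  (via P)
FIRST(R) = {epsilon, a, c, d}  (via T P, T R c T)
FOLLOW(R) includes $ since R is the start symbol.
FOLLOW(R): in R->T R c T, R is followed by c T with FIRST {c}; in P->c R, the suffix after R is empty, so FOLLOW(R) ⊇ FOLLOW(P) = {$, a, c, d}; in P->a P R T, R is followed by T with FIRST {epsilon, a, c}; in P->a P R T, the suffix after R is nullable, so FOLLOW(R) ⊇ FOLLOW(P) = {$, a, c, d}. Thus FOLLOW(R) = {$, a, c, d}.
FOLLOW(P): in R->T P, the suffix after P is empty, so FOLLOW(P) ⊇ FOLLOW(R) = {$, a, c, d}; in P->a P R T, P is followed by R T with FIRST {epsilon, a, c, d}; in P->a P R T, the suffix after P is nullable (adds nothing new); in T->P, the suffix after P is empty, so FOLLOW(P) ⊇ FOLLOW(T) = {$, a, c, d}. Thus FOLLOW(P) = {$, a, c, d}.
FOLLOW(T): in R->T P, T is followed by P with FIRST {epsilon, a, c}; in R->T P, the suffix after T is nullable, so FOLLOW(T) ⊇ FOLLOW(R) = {$, a, c, d}; in R->T R c T (occurrence 1), T is followed by R c T with FIRST {a, c, d}; in R->T R c T (occurrence 2), the suffix after T is empty, so FOLLOW(T) ⊇ FOLLOW(R) = {$, a, c, d}; in P->a P R T, the suffix after T is empty, so FOLLOW(T) ⊇ FOLLOW(P) = {$, a, c, d}. Thus FOLLOW(T) = {$, a, c, d}.

{$, a, c, d}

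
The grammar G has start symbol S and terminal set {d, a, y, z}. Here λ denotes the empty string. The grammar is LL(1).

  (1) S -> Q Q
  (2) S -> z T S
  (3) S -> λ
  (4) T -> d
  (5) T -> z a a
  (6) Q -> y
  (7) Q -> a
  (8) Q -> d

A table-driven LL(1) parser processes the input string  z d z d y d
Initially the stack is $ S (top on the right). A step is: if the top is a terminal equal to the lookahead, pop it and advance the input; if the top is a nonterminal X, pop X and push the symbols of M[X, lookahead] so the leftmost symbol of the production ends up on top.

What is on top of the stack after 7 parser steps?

d

step 1: stack=$ S  input=z d z d y d $  — expand S -> z T S
step 2: stack=$ S T z  input=z d z d y d $  — match z
step 3: stack=$ S T  input=d z d y d $  — expand T -> d
step 4: stack=$ S d  input=d z d y d $  — match d
step 5: stack=$ S  input=z d y d $  — expand S -> z T S
step 6: stack=$ S T z  input=z d y d $  — match z
step 7: stack=$ S T  input=d y d $  — expand T -> d
Stack after step 7: $ S d (top = d).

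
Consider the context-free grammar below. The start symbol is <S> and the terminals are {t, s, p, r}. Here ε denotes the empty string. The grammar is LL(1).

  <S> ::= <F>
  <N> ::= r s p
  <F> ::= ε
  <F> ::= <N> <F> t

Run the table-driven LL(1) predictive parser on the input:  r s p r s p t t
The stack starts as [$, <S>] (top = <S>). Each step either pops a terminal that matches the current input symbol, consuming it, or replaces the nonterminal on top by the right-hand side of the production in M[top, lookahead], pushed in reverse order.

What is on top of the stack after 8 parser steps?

     Stack          Input              Action
  1  $ <S>          r s p r s p t t $  expand <S> ::= <F>
  2  $ <F>          r s p r s p t t $  expand <F> ::= <N> <F> t
  3  $ t <F> <N>    r s p r s p t t $  expand <N> ::= r s p
  4  $ t <F> p s r  r s p r s p t t $  match r
  5  $ t <F> p s    s p r s p t t $    match s
  6  $ t <F> p      p r s p t t $      match p
  7  $ t <F>        r s p t t $        expand <F> ::= <N> <F> t
  8  $ t t <F> <N>  r s p t t $        expand <N> ::= r s p
Stack after step 8: $ t t <F> p s r (top = r).

r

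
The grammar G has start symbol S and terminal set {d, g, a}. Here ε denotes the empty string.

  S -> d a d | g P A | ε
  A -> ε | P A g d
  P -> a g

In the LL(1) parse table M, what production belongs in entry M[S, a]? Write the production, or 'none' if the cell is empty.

FIRST(S) = {ε, d, g}
FIRST(P) = {a}
FIRST(A) = {ε, a}  (via P A g d)
FOLLOW(S) includes $ since S is the start symbol.
FOLLOW(S): S appears on no right-hand side. Thus FOLLOW(S) = {$}.
For S -> d a d: FIRST(d a d) = {d}, so it goes in M[S, t] for t ∈ {d}.
For S -> g P A: FIRST(g P A) = {g}, so it goes in M[S, t] for t ∈ {g}.
For S -> ε: FIRST(ε) = {ε}, so it goes in M[S, t] for t ∈ {}; since ε ∈ FIRST, also for every t ∈ FOLLOW(S) = {$}.
None of these place a production in M[S, a].

none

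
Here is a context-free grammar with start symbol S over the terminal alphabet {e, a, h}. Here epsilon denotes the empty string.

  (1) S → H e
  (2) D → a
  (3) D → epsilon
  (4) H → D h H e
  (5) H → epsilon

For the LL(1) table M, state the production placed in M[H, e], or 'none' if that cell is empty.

H → epsilon

FIRST(D): from D→a we get {a}; from D→epsilon we get {epsilon}. So FIRST(D) = {epsilon, a}.
FIRST(H): from H→D h H e we get {a, h}; from H→epsilon we get {epsilon}. So FIRST(H) = {epsilon, a, h}.
FIRST(S): from S→H e we get {a, e, h}. So FIRST(S) = {a, e, h}.
FOLLOW(S) includes $ since S is the start symbol.
FOLLOW(H): in S→H e, H is followed by e with FIRST {e}; in H→D h H e, H is followed by e with FIRST {e}. Thus FOLLOW(H) = {e}.
For H → D h H e: FIRST(D h H e) = {a, h}, so it goes in M[H, t] for t ∈ {a, h}.
For H → epsilon: FIRST(epsilon) = {epsilon}, so it goes in M[H, t] for t ∈ {}; since epsilon ∈ FIRST, also for every t ∈ FOLLOW(H) = {e}.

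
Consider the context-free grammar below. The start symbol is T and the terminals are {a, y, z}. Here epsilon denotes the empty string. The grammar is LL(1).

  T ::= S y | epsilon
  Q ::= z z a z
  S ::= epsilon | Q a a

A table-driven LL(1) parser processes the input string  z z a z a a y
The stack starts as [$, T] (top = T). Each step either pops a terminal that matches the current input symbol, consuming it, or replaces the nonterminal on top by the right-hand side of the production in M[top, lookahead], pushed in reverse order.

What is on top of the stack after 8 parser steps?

     Stack            Input            Action
  1  $ T              z z a z a a y $  expand T ::= S y
  2  $ y S            z z a z a a y $  expand S ::= Q a a
  3  $ y a a Q        z z a z a a y $  expand Q ::= z z a z
  4  $ y a a z a z z  z z a z a a y $  match z
  5  $ y a a z a z    z a z a a y $    match z
  6  $ y a a z a      a z a a y $      match a
  7  $ y a a z        z a a y $        match z
  8  $ y a a          a a y $          match a
Stack after step 8: $ y a (top = a).

a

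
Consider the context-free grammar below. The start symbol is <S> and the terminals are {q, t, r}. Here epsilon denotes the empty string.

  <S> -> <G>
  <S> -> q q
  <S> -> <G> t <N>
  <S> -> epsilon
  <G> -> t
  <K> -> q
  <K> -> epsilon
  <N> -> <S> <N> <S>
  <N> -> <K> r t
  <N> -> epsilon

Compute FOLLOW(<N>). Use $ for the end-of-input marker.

FIRST(<G>): from <G>->t we get {t}. So FIRST(<G>) = {t}.
FIRST(<K>): from <K>->q we get {q}; from <K>->epsilon we get {epsilon}. So FIRST(<K>) = {epsilon, q}.
FIRST(<S>): from <S>-><G> we get {t}; from <S>->q q we get {q}; from <S>-><G> t <N> we get {t}; from <S>->epsilon we get {epsilon}. So FIRST(<S>) = {epsilon, q, t}.
FIRST(<N>): from <N>-><S> <N> <S> we get {epsilon, q, r, t}; from <N>-><K> r t we get {q, r}; from <N>->epsilon we get {epsilon}. So FIRST(<N>) = {epsilon, q, r, t}.
FOLLOW(<S>) includes $ since <S> is the start symbol.
FOLLOW(<K>): in <N>-><K> r t, <K> is followed by r t with FIRST {r}. Thus FOLLOW(<K>) = {r}.
FOLLOW(<S>): in <N>-><S> <N> <S> (occurrence 1), <S> is followed by <N> <S> with FIRST {epsilon, q, r, t}; in <N>-><S> <N> <S> (occurrence 1), the suffix after <S> is nullable, so FOLLOW(<S>) ⊇ FOLLOW(<N>) = {$, q, r, t}; in <N>-><S> <N> <S> (occurrence 2), the suffix after <S> is empty, so FOLLOW(<S>) ⊇ FOLLOW(<N>) = {$, q, r, t}. Thus FOLLOW(<S>) = {$, q, r, t}.
FOLLOW(<G>): in <S>-><G>, the suffix after <G> is empty, so FOLLOW(<G>) ⊇ FOLLOW(<S>) = {$, q, r, t}; in <S>-><G> t <N>, <G> is followed by t <N> with FIRST {t}. Thus FOLLOW(<G>) = {$, q, r, t}.
FOLLOW(<N>): in <S>-><G> t <N>, the suffix after <N> is empty, so FOLLOW(<N>) ⊇ FOLLOW(<S>) = {$, q, r, t}; in <N>-><S> <N> <S>, <N> is followed by <S> with FIRST {epsilon, q, t}; in <N>-><S> <N> <S>, the suffix after <N> is nullable (adds nothing new). Thus FOLLOW(<N>) = {$, q, r, t}.

{$, q, r, t}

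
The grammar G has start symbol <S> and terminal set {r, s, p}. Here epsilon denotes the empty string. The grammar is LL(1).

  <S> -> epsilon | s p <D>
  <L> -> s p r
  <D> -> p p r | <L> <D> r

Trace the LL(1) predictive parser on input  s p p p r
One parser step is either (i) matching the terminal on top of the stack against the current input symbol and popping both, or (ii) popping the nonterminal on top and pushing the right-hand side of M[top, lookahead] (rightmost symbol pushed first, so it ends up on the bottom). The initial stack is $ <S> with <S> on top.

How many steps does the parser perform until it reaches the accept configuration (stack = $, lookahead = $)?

     Stack      Input        Action
  1  $ <S>      s p p p r $  expand <S> -> s p <D>
  2  $ <D> p s  s p p p r $  match s
  3  $ <D> p    p p p r $    match p
  4  $ <D>      p p r $      expand <D> -> p p r
  5  $ r p p    p p r $      match p
  6  $ r p      p r $        match p
  7  $ r        r $          match r
Accept reached after 7 steps.

7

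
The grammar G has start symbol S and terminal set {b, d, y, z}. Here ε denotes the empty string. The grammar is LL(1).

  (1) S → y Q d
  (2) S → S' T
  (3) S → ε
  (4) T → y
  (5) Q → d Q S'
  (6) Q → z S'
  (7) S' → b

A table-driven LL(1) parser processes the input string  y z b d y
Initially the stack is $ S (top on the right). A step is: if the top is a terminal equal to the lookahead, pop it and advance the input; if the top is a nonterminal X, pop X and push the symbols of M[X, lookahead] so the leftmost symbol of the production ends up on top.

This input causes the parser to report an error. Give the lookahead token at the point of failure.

step 1: stack=$ S  input=y z b d y $  — expand S → y Q d
step 2: stack=$ d Q y  input=y z b d y $  — match y
step 3: stack=$ d Q  input=z b d y $  — expand Q → z S'
step 4: stack=$ d S' z  input=z b d y $  — match z
step 5: stack=$ d S'  input=b d y $  — expand S' → b
step 6: stack=$ d b  input=b d y $  — match b
step 7: stack=$ d  input=d y $  — match d
step 8: stack=$  input=y $  — error: stack empty but input remains

y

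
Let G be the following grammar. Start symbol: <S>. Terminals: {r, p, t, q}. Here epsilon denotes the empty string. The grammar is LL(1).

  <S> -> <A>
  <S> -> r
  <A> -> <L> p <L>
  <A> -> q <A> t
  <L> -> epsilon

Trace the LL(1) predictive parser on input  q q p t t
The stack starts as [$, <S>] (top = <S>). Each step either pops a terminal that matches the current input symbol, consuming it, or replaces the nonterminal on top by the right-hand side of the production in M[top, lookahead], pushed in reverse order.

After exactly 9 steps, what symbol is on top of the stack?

step 1: stack=$ <S>  input=q q p t t $  — expand <S> -> <A>
step 2: stack=$ <A>  input=q q p t t $  — expand <A> -> q <A> t
step 3: stack=$ t <A> q  input=q q p t t $  — match q
step 4: stack=$ t <A>  input=q p t t $  — expand <A> -> q <A> t
step 5: stack=$ t t <A> q  input=q p t t $  — match q
step 6: stack=$ t t <A>  input=p t t $  — expand <A> -> <L> p <L>
step 7: stack=$ t t <L> p <L>  input=p t t $  — expand <L> -> epsilon
step 8: stack=$ t t <L> p  input=p t t $  — match p
step 9: stack=$ t t <L>  input=t t $  — expand <L> -> epsilon
Stack after step 9: $ t t (top = t).

t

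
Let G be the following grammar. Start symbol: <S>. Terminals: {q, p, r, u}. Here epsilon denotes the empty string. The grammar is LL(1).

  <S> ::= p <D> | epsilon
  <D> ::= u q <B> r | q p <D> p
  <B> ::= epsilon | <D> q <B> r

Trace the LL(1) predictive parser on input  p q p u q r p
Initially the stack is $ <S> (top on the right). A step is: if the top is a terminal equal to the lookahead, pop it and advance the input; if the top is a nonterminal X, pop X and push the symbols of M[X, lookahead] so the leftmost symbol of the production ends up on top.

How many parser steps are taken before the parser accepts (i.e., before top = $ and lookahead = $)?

step 1: stack=$ <S>  input=p q p u q r p $  — expand <S> ::= p <D>
step 2: stack=$ <D> p  input=p q p u q r p $  — match p
step 3: stack=$ <D>  input=q p u q r p $  — expand <D> ::= q p <D> p
step 4: stack=$ p <D> p q  input=q p u q r p $  — match q
step 5: stack=$ p <D> p  input=p u q r p $  — match p
step 6: stack=$ p <D>  input=u q r p $  — expand <D> ::= u q <B> r
step 7: stack=$ p r <B> q u  input=u q r p $  — match u
step 8: stack=$ p r <B> q  input=q r p $  — match q
step 9: stack=$ p r <B>  input=r p $  — expand <B> ::= epsilon
step 10: stack=$ p r  input=r p $  — match r
step 11: stack=$ p  input=p $  — match p
Accept reached after 11 steps.

11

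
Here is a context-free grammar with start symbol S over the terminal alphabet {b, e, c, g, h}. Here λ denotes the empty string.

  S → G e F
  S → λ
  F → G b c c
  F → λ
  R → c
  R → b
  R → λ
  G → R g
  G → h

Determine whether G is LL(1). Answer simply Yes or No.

FIRST(S) = {λ, b, c, g, h}
FIRST(F) = {λ, b, c, g, h}
FIRST(R) = {λ, b, c}
FIRST(G) = {b, c, g, h}
FOLLOW(S) = {$}
FOLLOW(F) = {$}
FOLLOW(R) = {g}
FOLLOW(G) = {b, e}
Each cell of M receives at most one production.

Yes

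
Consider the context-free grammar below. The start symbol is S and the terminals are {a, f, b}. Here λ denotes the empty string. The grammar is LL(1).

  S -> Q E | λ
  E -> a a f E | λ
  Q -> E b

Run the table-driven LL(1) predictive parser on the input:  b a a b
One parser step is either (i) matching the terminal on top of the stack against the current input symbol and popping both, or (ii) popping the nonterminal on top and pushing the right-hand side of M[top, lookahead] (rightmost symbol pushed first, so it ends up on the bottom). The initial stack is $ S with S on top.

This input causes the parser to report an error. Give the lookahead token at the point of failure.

step 1: stack=$ S  input=b a a b $  — expand S -> Q E
step 2: stack=$ E Q  input=b a a b $  — expand Q -> E b
step 3: stack=$ E b E  input=b a a b $  — expand E -> λ
step 4: stack=$ E b  input=b a a b $  — match b
step 5: stack=$ E  input=a a b $  — expand E -> a a f E
step 6: stack=$ E f a a  input=a a b $  — match a
step 7: stack=$ E f a  input=a b $  — match a
step 8: stack=$ E f  input=b $  — error: top is terminal f but lookahead is b

b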